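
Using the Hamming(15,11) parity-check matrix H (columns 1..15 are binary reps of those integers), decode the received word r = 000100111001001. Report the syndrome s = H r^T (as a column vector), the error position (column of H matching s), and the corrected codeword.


s = (0, 0, 0, 1)^T, error position = 1, corrected codeword c = 100100111001001

Compute s = H r^T mod 2 one row at a time:
  s_1 = 1 + 1 + 0 + 0 + 1 + 0 + 0 + 1 = 4 ≡ 0 (mod 2).
  s_2 = 1 + 0 + 0 + 1 + 1 + 0 + 0 + 1 = 4 ≡ 0 (mod 2).
  s_3 = 0 + 0 + 0 + 1 + 0 + 0 + 0 + 1 = 2 ≡ 0 (mod 2).
  s_4 = 0 + 0 + 0 + 1 + 1 + 0 + 0 + 1 = 3 ≡ 1 (mod 2).
s = (0, 0, 0, 1)^T — this equals column 1 of H (binary 0001), so error is at position 1.
Correct: flip bit 1 of r = 000100111001001 to get c = 100100111001001.


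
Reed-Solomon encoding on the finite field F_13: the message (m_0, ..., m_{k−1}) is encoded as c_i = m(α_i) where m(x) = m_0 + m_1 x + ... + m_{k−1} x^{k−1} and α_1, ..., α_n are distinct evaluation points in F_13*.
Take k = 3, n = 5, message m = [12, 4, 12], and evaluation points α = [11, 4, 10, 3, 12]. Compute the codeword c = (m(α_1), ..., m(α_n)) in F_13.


c = [0, 12, 4, 2, 7]

Message polynomial: m(x) = 12 + 4·x + 12·x^2 (mod 13).
For each evaluation point α_i, compute m(α_i) mod 13:
  α_1 = 11: Horner steps 12 → 6 → 0, so m(11) = 0.
  α_2 = 4: Horner steps 12 → 0 → 12, so m(4) = 12.
  α_3 = 10: Horner steps 12 → 7 → 4, so m(10) = 4.
  α_4 = 3: Horner steps 12 → 1 → 2, so m(3) = 2.
  α_5 = 12: Horner steps 12 → 5 → 7, so m(12) = 7.
Codeword c = [0, 12, 4, 2, 7] ∈ F_13^5.


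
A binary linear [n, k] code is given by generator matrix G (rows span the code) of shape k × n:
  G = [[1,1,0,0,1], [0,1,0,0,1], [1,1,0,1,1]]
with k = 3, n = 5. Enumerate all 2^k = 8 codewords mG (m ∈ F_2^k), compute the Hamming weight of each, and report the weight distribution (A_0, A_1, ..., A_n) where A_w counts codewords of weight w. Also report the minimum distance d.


Weight distribution: A_0 = 1, A_1 = 2, A_2 = 2, A_3 = 2, A_4 = 1. Minimum distance d = 1.

Enumerate all 2^3 = 8 messages m ∈ F_2^3.
For each, compute codeword c = mG in F_2^5, then tally its weight.
  m = 000 → c = 00000, weight = 0.
  m = 100 → c = 11001, weight = 3.
  m = 010 → c = 01001, weight = 2.
  m = 110 → c = 10000, weight = 1.
  m = 001 → c = 11011, weight = 4.
  m = 101 → c = 00010, weight = 1.
  m = 011 → c = 10010, weight = 2.
  m = 111 → c = 01011, weight = 3.
Tally weights:
  weight 0: 1 codewords.
  weight 1: 2 codewords.
  weight 2: 2 codewords.
  weight 3: 2 codewords.
  weight 4: 1 codewords.
Minimum distance d = smallest w > 0 with A_w > 0 = 1.
Sanity: Σ A_w = 8 = 2^3 = 8 ✓.


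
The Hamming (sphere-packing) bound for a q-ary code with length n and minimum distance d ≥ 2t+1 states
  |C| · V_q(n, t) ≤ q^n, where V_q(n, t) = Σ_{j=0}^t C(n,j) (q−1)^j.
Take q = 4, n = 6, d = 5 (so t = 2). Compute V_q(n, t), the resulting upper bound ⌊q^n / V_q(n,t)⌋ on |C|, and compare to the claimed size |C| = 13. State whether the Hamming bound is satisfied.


V_q(n, t) = 154, q^n = 4096, Hamming bound = 26, |C| = 13 ≤ bound (satisfied).

Step 1: Compute V_q(n, t) = Σ_{j=0}^2 C(n, j) (q−1)^j.
  j = 0: C(6,0)·(3)^0 = 1·1 = 1.
  j = 1: C(6,1)·(3)^1 = 6·3 = 18.
  j = 2: C(6,2)·(3)^2 = 15·9 = 135.
  V_q(n, t) = 1 + 18 + 135 = 154.
Step 2: q^n = 4^6 = 4096.
Step 3: Hamming bound ⌊q^n / V_q(n,t)⌋ = ⌊4096/154⌋ = 26.
Step 4: Compare |C| = 13 to 26: satisfied.
The claimed |C| lies below the Hamming bound.


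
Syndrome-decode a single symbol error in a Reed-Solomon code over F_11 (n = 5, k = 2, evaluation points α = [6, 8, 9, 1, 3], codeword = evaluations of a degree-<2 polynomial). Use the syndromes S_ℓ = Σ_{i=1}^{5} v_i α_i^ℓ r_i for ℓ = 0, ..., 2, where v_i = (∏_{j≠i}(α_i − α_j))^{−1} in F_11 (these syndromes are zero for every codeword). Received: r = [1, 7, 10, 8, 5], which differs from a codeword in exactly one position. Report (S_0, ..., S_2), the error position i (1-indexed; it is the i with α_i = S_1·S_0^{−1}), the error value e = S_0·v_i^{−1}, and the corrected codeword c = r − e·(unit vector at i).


S = (5, 4, 1), error at position 5, error magnitude e = 2, c = [1, 7, 10, 8, 3].

Step 1: column multipliers v_i = (∏_{j≠i}(α_i − α_j))^{−1} mod 11.
  i = 1 (α = 6): (6−8)(6−9)(6−1)(6−3) = (−2)·(−3)·5·3 = 90 ≡ 2, so v_1 = 2^{−1} = 6 (mod 11).
  i = 2 (α = 8): (8−6)(8−9)(8−1)(8−3) = 2·(−1)·7·5 = −70 ≡ 7, so v_2 = 7^{−1} = 8 (mod 11).
  i = 3 (α = 9): (9−6)(9−8)(9−1)(9−3) = 3·1·8·6 = 144 ≡ 1, so v_3 = 1^{−1} = 1 (mod 11).
  i = 4 (α = 1): (1−6)(1−8)(1−9)(1−3) = (−5)·(−7)·(−8)·(−2) = 560 ≡ 10, so v_4 = 10^{−1} = 10 (mod 11).
  i = 5 (α = 3): (3−6)(3−8)(3−9)(3−1) = (−3)·(−5)·(−6)·2 = −180 ≡ 7, so v_5 = 7^{−1} = 8 (mod 11).
  v = [6, 8, 1, 10, 8].
Step 2: syndromes of r = [1, 7, 10, 8, 5] (all sums mod 11).
  S_0 = Σ v_i r_i = 6·1 + 8·7 + 1·10 + 10·8 + 8·5 = 192 ≡ 5.
  S_1 = Σ v_i α_i r_i = 6·6·1 + 8·8·7 + 1·9·10 + 10·1·8 + 8·3·5 = 774 ≡ 4.
  α_i^2 mod 11 = [3, 9, 4, 1, 9].
  S_2 = Σ v_i α_i^2 r_i = 6·3·1 + 8·9·7 + 1·4·10 + 10·1·8 + 8·9·5 = 1002 ≡ 1.
  S = (5, 4, 1) ≠ 0, so r is not a codeword (an error is present).
Step 3: locate the error. For a single error e at position i, S_ℓ = v_i·e·α_i^ℓ, so α_err = S_1/S_0.
  S_0^{−1} = 5^{−1} = 9 (mod 11), so α_err = 4·9 = 36 ≡ 3 = α_5. Error position i = 5.
  Consistency check: S_2/S_1 = 1·3 = 3 ≡ 3 = α_err ✓ (single-error assumption holds).
Step 4: error magnitude e = S_0/v_5 = S_0·∏_{j≠5}(α_5 − α_j) = 5·7 = 35 ≡ 2 (mod 11).
Step 5: correct position 5: c_5 = r_5 − e = 5 − 2 ≡ 3 (mod 11). Hence c = [1, 7, 10, 8, 3].
  Check: interpolating c through the α_i gives m(x) = 5 + 3·x (degree < 2) with m(α_i) = c_i for every i, so c is indeed a codeword.


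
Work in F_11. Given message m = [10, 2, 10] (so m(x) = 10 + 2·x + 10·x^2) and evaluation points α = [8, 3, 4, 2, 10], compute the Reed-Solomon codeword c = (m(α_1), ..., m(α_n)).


c = [6, 7, 2, 10, 7]

Message polynomial: m(x) = 10 + 2·x + 10·x^2 (mod 11).
For each evaluation point α_i, compute m(α_i) mod 11:
  α_1 = 8: Horner steps 10 → 5 → 6, so m(8) = 6.
  α_2 = 3: Horner steps 10 → 10 → 7, so m(3) = 7.
  α_3 = 4: Horner steps 10 → 9 → 2, so m(4) = 2.
  α_4 = 2: Horner steps 10 → 0 → 10, so m(2) = 10.
  α_5 = 10: Horner steps 10 → 3 → 7, so m(10) = 7.
Codeword c = [6, 7, 2, 10, 7] ∈ F_11^5.


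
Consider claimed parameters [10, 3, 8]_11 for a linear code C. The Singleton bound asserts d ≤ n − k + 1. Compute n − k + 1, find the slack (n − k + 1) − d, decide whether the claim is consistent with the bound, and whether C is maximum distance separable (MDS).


Singleton RHS = n − k + 1 = 8, slack = 0, bound satisfied, MDS.

Singleton bound: d ≤ n − k + 1.
Here n = 10, k = 3, so n − k + 1 = 8.
Given d = 8, check d ≤ 8: YES.
Slack = (n − k + 1) − d = 0.
The code is MDS (slack = 0).
Description: the claimed parameters are [10, 3, 8]_11; such a code would be MDS (meets Singleton bound).


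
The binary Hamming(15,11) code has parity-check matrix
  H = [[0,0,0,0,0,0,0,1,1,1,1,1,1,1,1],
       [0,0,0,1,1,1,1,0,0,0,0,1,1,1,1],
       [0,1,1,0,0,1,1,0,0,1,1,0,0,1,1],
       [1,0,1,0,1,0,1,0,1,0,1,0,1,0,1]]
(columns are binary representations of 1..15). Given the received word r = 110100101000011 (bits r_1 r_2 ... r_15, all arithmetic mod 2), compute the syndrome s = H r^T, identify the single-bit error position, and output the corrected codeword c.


s = (1, 0, 0, 0)^T, error position = 8, corrected codeword c = 110100111000011

Compute s = H r^T mod 2 one row at a time:
  s_1 = 0 + 1 + 0 + 0 + 0 + 0 + 1 + 1 = 3 ≡ 1 (mod 2).
  s_2 = 1 + 0 + 0 + 1 + 0 + 0 + 1 + 1 = 4 ≡ 0 (mod 2).
  s_3 = 1 + 0 + 0 + 1 + 0 + 0 + 1 + 1 = 4 ≡ 0 (mod 2).
  s_4 = 1 + 0 + 0 + 1 + 1 + 0 + 0 + 1 = 4 ≡ 0 (mod 2).
s = (1, 0, 0, 0)^T — this equals column 8 of H (binary 1000), so error is at position 8.
Correct: flip bit 8 of r = 110100101000011 to get c = 110100111000011.


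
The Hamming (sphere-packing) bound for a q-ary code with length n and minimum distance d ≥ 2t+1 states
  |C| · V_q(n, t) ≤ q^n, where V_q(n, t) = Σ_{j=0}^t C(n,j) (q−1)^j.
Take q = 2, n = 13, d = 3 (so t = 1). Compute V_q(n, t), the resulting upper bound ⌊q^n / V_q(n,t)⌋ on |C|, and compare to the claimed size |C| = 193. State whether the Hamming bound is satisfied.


V_q(n, t) = 14, q^n = 8192, Hamming bound = 585, |C| = 193 ≤ bound (satisfied).

Step 1: Compute V_q(n, t) = Σ_{j=0}^1 C(n, j) (q−1)^j.
  j = 0: C(13,0)·(1)^0 = 1·1 = 1.
  j = 1: C(13,1)·(1)^1 = 13·1 = 13.
  V_q(n, t) = 1 + 13 = 14.
Step 2: q^n = 2^13 = 8192.
Step 3: Hamming bound ⌊q^n / V_q(n,t)⌋ = ⌊8192/14⌋ = 585.
Step 4: Compare |C| = 193 to 585: satisfied.
The claimed |C| lies below the Hamming bound.


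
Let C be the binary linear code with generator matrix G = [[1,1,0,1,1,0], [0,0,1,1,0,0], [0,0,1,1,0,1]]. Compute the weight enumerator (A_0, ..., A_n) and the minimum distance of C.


Weight distribution: A_0 = 1, A_1 = 1, A_2 = 1, A_3 = 1, A_4 = 2, A_5 = 2. Minimum distance d = 1.

Enumerate all 2^3 = 8 messages m ∈ F_2^3.
For each, compute codeword c = mG in F_2^6, then tally its weight.
  m = 000 → c = 000000, weight = 0.
  m = 100 → c = 110110, weight = 4.
  m = 010 → c = 001100, weight = 2.
  m = 110 → c = 111010, weight = 4.
  m = 001 → c = 001101, weight = 3.
  m = 101 → c = 111011, weight = 5.
  m = 011 → c = 000001, weight = 1.
  m = 111 → c = 110111, weight = 5.
Tally weights:
  weight 0: 1 codewords.
  weight 1: 1 codewords.
  weight 2: 1 codewords.
  weight 3: 1 codewords.
  weight 4: 2 codewords.
  weight 5: 2 codewords.
Minimum distance d = smallest w > 0 with A_w > 0 = 1.
Sanity: Σ A_w = 8 = 2^3 = 8 ✓.


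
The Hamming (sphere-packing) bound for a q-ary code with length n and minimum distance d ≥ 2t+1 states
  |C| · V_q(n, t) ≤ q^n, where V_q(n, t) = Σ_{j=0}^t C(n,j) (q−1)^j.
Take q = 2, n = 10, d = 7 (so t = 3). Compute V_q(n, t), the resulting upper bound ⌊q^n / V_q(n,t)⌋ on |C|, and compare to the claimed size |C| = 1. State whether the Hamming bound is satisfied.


V_q(n, t) = 176, q^n = 1024, Hamming bound = 5, |C| = 1 ≤ bound (satisfied).

Step 1: Compute V_q(n, t) = Σ_{j=0}^3 C(n, j) (q−1)^j.
  j = 0: C(10,0)·(1)^0 = 1·1 = 1.
  j = 1: C(10,1)·(1)^1 = 10·1 = 10.
  j = 2: C(10,2)·(1)^2 = 45·1 = 45.
  j = 3: C(10,3)·(1)^3 = 120·1 = 120.
  V_q(n, t) = 1 + 10 + 45 + 120 = 176.
Step 2: q^n = 2^10 = 1024.
Step 3: Hamming bound ⌊q^n / V_q(n,t)⌋ = ⌊1024/176⌋ = 5.
Step 4: Compare |C| = 1 to 5: satisfied.
The claimed |C| lies below the Hamming bound.


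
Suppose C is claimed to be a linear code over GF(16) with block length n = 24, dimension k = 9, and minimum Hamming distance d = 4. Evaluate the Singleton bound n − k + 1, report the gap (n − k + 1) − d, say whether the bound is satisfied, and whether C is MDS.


Singleton RHS = n − k + 1 = 16, slack = 12, bound satisfied, not MDS.

Singleton bound: d ≤ n − k + 1.
Here n = 24, k = 9, so n − k + 1 = 16.
Given d = 4, check d ≤ 16: YES.
Slack = (n − k + 1) − d = 12.
The code is NOT MDS (slack = 12 > 0).
Description: the claimed parameters are [24, 9, 4]_16; such a code would be non-MDS.


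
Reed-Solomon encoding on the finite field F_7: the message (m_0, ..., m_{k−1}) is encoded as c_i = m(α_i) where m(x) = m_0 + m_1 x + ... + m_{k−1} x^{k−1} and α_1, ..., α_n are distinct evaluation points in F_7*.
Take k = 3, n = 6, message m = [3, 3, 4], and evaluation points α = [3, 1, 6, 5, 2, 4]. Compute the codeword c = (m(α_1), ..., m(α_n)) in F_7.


c = [6, 3, 4, 6, 4, 2]

Message polynomial: m(x) = 3 + 3·x + 4·x^2 (mod 7).
For each evaluation point α_i, compute m(α_i) mod 7:
  α_1 = 3: Horner steps 4 → 1 → 6, so m(3) = 6.
  α_2 = 1: Horner steps 4 → 0 → 3, so m(1) = 3.
  α_3 = 6: Horner steps 4 → 6 → 4, so m(6) = 4.
  α_4 = 5: Horner steps 4 → 2 → 6, so m(5) = 6.
  α_5 = 2: Horner steps 4 → 4 → 4, so m(2) = 4.
  α_6 = 4: Horner steps 4 → 5 → 2, so m(4) = 2.
Codeword c = [6, 3, 4, 6, 4, 2] ∈ F_7^6.


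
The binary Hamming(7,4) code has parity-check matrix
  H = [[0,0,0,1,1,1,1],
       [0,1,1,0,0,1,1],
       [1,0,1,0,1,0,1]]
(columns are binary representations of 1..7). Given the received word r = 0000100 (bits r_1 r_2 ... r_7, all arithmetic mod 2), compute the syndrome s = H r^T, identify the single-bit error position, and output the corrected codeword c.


s = (1, 0, 1)^T, error position = 5, corrected codeword c = 0000000

Compute s = H r^T mod 2 one row at a time:
  s_1 = 0 + 1 + 0 + 0 = 1 ≡ 1 (mod 2).
  s_2 = 0 + 0 + 0 + 0 = 0 ≡ 0 (mod 2).
  s_3 = 0 + 0 + 1 + 0 = 1 ≡ 1 (mod 2).
s = (1, 0, 1)^T — this equals column 5 of H (binary 101), so error is at position 5.
Correct: flip bit 5 of r = 0000100 to get c = 0000000.


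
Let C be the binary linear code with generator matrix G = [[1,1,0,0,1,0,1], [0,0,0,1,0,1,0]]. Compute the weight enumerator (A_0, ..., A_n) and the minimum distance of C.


Weight distribution: A_0 = 1, A_2 = 1, A_4 = 1, A_6 = 1. Minimum distance d = 2.

Enumerate all 2^2 = 4 messages m ∈ F_2^2.
For each, compute codeword c = mG in F_2^7, then tally its weight.
  m = 00 → c = 0000000, weight = 0.
  m = 10 → c = 1100101, weight = 4.
  m = 01 → c = 0001010, weight = 2.
  m = 11 → c = 1101111, weight = 6.
Tally weights:
  weight 0: 1 codewords.
  weight 2: 1 codewords.
  weight 4: 1 codewords.
  weight 6: 1 codewords.
Minimum distance d = smallest w > 0 with A_w > 0 = 2.
Sanity: Σ A_w = 4 = 2^2 = 4 ✓.


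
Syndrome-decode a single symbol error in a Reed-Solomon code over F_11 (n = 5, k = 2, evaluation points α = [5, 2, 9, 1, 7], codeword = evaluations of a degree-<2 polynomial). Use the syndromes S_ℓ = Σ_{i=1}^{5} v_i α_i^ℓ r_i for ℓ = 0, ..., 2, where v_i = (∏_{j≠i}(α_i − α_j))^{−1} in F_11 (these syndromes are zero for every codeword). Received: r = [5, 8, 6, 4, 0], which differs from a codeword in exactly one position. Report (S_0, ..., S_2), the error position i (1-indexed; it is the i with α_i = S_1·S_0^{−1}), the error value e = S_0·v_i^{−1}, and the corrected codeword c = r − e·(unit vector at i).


S = (9, 7, 3), error at position 2, error magnitude e = 1, c = [5, 7, 6, 4, 0].

Step 1: column multipliers v_i = (∏_{j≠i}(α_i − α_j))^{−1} mod 11.
  i = 1 (α = 5): (5−2)(5−9)(5−1)(5−7) = 3·(−4)·4·(−2) = 96 ≡ 8, so v_1 = 8^{−1} = 7 (mod 11).
  i = 2 (α = 2): (2−5)(2−9)(2−1)(2−7) = (−3)·(−7)·1·(−5) = −105 ≡ 5, so v_2 = 5^{−1} = 9 (mod 11).
  i = 3 (α = 9): (9−5)(9−2)(9−1)(9−7) = 4·7·8·2 = 448 ≡ 8, so v_3 = 8^{−1} = 7 (mod 11).
  i = 4 (α = 1): (1−5)(1−2)(1−9)(1−7) = (−4)·(−1)·(−8)·(−6) = 192 ≡ 5, so v_4 = 5^{−1} = 9 (mod 11).
  i = 5 (α = 7): (7−5)(7−2)(7−9)(7−1) = 2·5·(−2)·6 = −120 ≡ 1, so v_5 = 1^{−1} = 1 (mod 11).
  v = [7, 9, 7, 9, 1].
Step 2: syndromes of r = [5, 8, 6, 4, 0] (all sums mod 11).
  S_0 = Σ v_i r_i = 7·5 + 9·8 + 7·6 + 9·4 + 1·0 = 185 ≡ 9.
  S_1 = Σ v_i α_i r_i = 7·5·5 + 9·2·8 + 7·9·6 + 9·1·4 + 1·7·0 = 733 ≡ 7.
  α_i^2 mod 11 = [3, 4, 4, 1, 5].
  S_2 = Σ v_i α_i^2 r_i = 7·3·5 + 9·4·8 + 7·4·6 + 9·1·4 + 1·5·0 = 597 ≡ 3.
  S = (9, 7, 3) ≠ 0, so r is not a codeword (an error is present).
Step 3: locate the error. For a single error e at position i, S_ℓ = v_i·e·α_i^ℓ, so α_err = S_1/S_0.
  S_0^{−1} = 9^{−1} = 5 (mod 11), so α_err = 7·5 = 35 ≡ 2 = α_2. Error position i = 2.
  Consistency check: S_2/S_1 = 3·8 = 24 ≡ 2 = α_err ✓ (single-error assumption holds).
Step 4: error magnitude e = S_0/v_2 = S_0·∏_{j≠2}(α_2 − α_j) = 9·5 = 45 ≡ 1 (mod 11).
Step 5: correct position 2: c_2 = r_2 − e = 8 − 1 ≡ 7 (mod 11). Hence c = [5, 7, 6, 4, 0].
  Check: interpolating c through the α_i gives m(x) = 1 + 3·x (degree < 2) with m(α_i) = c_i for every i, so c is indeed a codeword.


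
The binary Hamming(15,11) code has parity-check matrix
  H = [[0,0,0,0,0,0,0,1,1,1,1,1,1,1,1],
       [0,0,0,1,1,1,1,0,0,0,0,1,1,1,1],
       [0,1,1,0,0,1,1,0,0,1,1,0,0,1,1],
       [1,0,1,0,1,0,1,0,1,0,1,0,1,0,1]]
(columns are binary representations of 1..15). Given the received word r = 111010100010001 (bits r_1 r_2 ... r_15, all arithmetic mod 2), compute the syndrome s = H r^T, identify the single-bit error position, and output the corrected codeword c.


s = (0, 1, 1, 0)^T, error position = 6, corrected codeword c = 111011100010001

Compute s = H r^T mod 2 one row at a time:
  s_1 = 0 + 0 + 0 + 1 + 0 + 0 + 0 + 1 = 2 ≡ 0 (mod 2).
  s_2 = 0 + 1 + 0 + 1 + 0 + 0 + 0 + 1 = 3 ≡ 1 (mod 2).
  s_3 = 1 + 1 + 0 + 1 + 0 + 1 + 0 + 1 = 5 ≡ 1 (mod 2).
  s_4 = 1 + 1 + 1 + 1 + 0 + 1 + 0 + 1 = 6 ≡ 0 (mod 2).
s = (0, 1, 1, 0)^T — this equals column 6 of H (binary 0110), so error is at position 6.
Correct: flip bit 6 of r = 111010100010001 to get c = 111011100010001.


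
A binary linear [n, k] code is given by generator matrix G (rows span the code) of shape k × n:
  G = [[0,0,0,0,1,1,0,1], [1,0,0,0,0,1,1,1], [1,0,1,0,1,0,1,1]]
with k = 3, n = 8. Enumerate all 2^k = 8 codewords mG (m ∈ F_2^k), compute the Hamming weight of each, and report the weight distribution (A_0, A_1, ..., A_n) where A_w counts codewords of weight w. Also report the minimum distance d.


Weight distribution: A_0 = 1, A_2 = 1, A_3 = 3, A_4 = 2, A_5 = 1. Minimum distance d = 2.

Enumerate all 2^3 = 8 messages m ∈ F_2^3.
For each, compute codeword c = mG in F_2^8, then tally its weight.
  m = 000 → c = 00000000, weight = 0.
  m = 100 → c = 00001101, weight = 3.
  m = 010 → c = 10000111, weight = 4.
  m = 110 → c = 10001010, weight = 3.
  m = 001 → c = 10101011, weight = 5.
  m = 101 → c = 10100110, weight = 4.
  m = 011 → c = 00101100, weight = 3.
  m = 111 → c = 00100001, weight = 2.
Tally weights:
  weight 0: 1 codewords.
  weight 2: 1 codewords.
  weight 3: 3 codewords.
  weight 4: 2 codewords.
  weight 5: 1 codewords.
Minimum distance d = smallest w > 0 with A_w > 0 = 2.
Sanity: Σ A_w = 8 = 2^3 = 8 ✓.


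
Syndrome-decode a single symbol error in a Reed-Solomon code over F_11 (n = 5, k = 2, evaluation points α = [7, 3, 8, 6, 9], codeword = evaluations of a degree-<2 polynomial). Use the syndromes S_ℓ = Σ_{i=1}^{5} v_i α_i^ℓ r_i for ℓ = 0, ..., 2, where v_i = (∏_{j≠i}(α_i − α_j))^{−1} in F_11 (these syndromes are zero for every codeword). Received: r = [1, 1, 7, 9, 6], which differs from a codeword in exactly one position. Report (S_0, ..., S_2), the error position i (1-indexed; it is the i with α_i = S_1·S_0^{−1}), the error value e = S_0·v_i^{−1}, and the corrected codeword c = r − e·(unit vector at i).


S = (6, 9, 8), error at position 1, error magnitude e = 4, c = [8, 1, 7, 9, 6].

Step 1: column multipliers v_i = (∏_{j≠i}(α_i − α_j))^{−1} mod 11.
  i = 1 (α = 7): (7−3)(7−8)(7−6)(7−9) = 4·(−1)·1·(−2) = 8 ≡ 8, so v_1 = 8^{−1} = 7 (mod 11).
  i = 2 (α = 3): (3−7)(3−8)(3−6)(3−9) = (−4)·(−5)·(−3)·(−6) = 360 ≡ 8, so v_2 = 8^{−1} = 7 (mod 11).
  i = 3 (α = 8): (8−7)(8−3)(8−6)(8−9) = 1·5·2·(−1) = −10 ≡ 1, so v_3 = 1^{−1} = 1 (mod 11).
  i = 4 (α = 6): (6−7)(6−3)(6−8)(6−9) = (−1)·3·(−2)·(−3) = −18 ≡ 4, so v_4 = 4^{−1} = 3 (mod 11).
  i = 5 (α = 9): (9−7)(9−3)(9−8)(9−6) = 2·6·1·3 = 36 ≡ 3, so v_5 = 3^{−1} = 4 (mod 11).
  v = [7, 7, 1, 3, 4].
Step 2: syndromes of r = [1, 1, 7, 9, 6] (all sums mod 11).
  S_0 = Σ v_i r_i = 7·1 + 7·1 + 1·7 + 3·9 + 4·6 = 72 ≡ 6.
  S_1 = Σ v_i α_i r_i = 7·7·1 + 7·3·1 + 1·8·7 + 3·6·9 + 4·9·6 = 504 ≡ 9.
  α_i^2 mod 11 = [5, 9, 9, 3, 4].
  S_2 = Σ v_i α_i^2 r_i = 7·5·1 + 7·9·1 + 1·9·7 + 3·3·9 + 4·4·6 = 338 ≡ 8.
  S = (6, 9, 8) ≠ 0, so r is not a codeword (an error is present).
Step 3: locate the error. For a single error e at position i, S_ℓ = v_i·e·α_i^ℓ, so α_err = S_1/S_0.
  S_0^{−1} = 6^{−1} = 2 (mod 11), so α_err = 9·2 = 18 ≡ 7 = α_1. Error position i = 1.
  Consistency check: S_2/S_1 = 8·5 = 40 ≡ 7 = α_err ✓ (single-error assumption holds).
Step 4: error magnitude e = S_0/v_1 = S_0·∏_{j≠1}(α_1 − α_j) = 6·8 = 48 ≡ 4 (mod 11).
Step 5: correct position 1: c_1 = r_1 − e = 1 − 4 ≡ 8 (mod 11). Hence c = [8, 1, 7, 9, 6].
  Check: interpolating c through the α_i gives m(x) = 4 + 10·x (degree < 2) with m(α_i) = c_i for every i, so c is indeed a codeword.


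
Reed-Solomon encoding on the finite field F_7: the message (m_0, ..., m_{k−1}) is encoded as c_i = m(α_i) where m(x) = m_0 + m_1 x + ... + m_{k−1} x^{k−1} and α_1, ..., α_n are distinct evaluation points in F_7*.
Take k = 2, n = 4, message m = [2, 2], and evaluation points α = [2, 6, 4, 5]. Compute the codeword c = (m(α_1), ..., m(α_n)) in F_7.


c = [6, 0, 3, 5]

Message polynomial: m(x) = 2 + 2·x (mod 7).
For each evaluation point α_i, compute m(α_i) mod 7:
  α_1 = 2: Horner steps 2 → 6, so m(2) = 6.
  α_2 = 6: Horner steps 2 → 0, so m(6) = 0.
  α_3 = 4: Horner steps 2 → 3, so m(4) = 3.
  α_4 = 5: Horner steps 2 → 5, so m(5) = 5.
Codeword c = [6, 0, 3, 5] ∈ F_7^4.


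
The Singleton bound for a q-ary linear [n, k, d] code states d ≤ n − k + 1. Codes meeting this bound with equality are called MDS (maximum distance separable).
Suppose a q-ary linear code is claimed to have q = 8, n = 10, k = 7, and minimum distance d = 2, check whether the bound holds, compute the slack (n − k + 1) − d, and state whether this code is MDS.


Singleton RHS = n − k + 1 = 4, slack = 2, bound satisfied, not MDS.

Singleton bound: d ≤ n − k + 1.
Here n = 10, k = 7, so n − k + 1 = 4.
Given d = 2, check d ≤ 4: YES.
Slack = (n − k + 1) − d = 2.
The code is NOT MDS (slack = 2 > 0).
Description: the claimed parameters are [10, 7, 2]_8; such a code would be non-MDS.


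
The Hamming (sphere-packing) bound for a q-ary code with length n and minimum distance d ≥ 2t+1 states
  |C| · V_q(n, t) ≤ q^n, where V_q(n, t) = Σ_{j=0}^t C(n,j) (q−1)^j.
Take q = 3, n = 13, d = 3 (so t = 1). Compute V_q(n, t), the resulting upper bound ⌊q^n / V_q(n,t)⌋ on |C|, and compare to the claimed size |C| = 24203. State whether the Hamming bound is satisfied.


V_q(n, t) = 27, q^n = 1594323, Hamming bound = 59049, |C| = 24203 ≤ bound (satisfied).

Step 1: Compute V_q(n, t) = Σ_{j=0}^1 C(n, j) (q−1)^j.
  j = 0: C(13,0)·(2)^0 = 1·1 = 1.
  j = 1: C(13,1)·(2)^1 = 13·2 = 26.
  V_q(n, t) = 1 + 26 = 27.
Step 2: q^n = 3^13 = 1594323.
Step 3: Hamming bound ⌊q^n / V_q(n,t)⌋ = ⌊1594323/27⌋ = 59049.
Step 4: Compare |C| = 24203 to 59049: satisfied.
The claimed |C| lies below the Hamming bound.


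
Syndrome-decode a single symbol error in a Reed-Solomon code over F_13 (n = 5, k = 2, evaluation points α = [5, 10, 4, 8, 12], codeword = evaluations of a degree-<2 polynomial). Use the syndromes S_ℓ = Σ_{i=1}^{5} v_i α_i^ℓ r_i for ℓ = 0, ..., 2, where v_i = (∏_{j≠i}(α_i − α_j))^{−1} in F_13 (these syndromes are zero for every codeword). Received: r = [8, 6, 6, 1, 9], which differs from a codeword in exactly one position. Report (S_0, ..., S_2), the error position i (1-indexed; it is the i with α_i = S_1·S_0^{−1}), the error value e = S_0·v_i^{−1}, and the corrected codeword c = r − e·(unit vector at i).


S = (4, 1, 10), error at position 2, error magnitude e = 1, c = [8, 5, 6, 1, 9].

Step 1: column multipliers v_i = (∏_{j≠i}(α_i − α_j))^{−1} mod 13.
  i = 1 (α = 5): (5−10)(5−4)(5−8)(5−12) = (−5)·1·(−3)·(−7) = −105 ≡ 12, so v_1 = 12^{−1} = 12 (mod 13).
  i = 2 (α = 10): (10−5)(10−4)(10−8)(10−12) = 5·6·2·(−2) = −120 ≡ 10, so v_2 = 10^{−1} = 4 (mod 13).
  i = 3 (α = 4): (4−5)(4−10)(4−8)(4−12) = (−1)·(−6)·(−4)·(−8) = 192 ≡ 10, so v_3 = 10^{−1} = 4 (mod 13).
  i = 4 (α = 8): (8−5)(8−10)(8−4)(8−12) = 3·(−2)·4·(−4) = 96 ≡ 5, so v_4 = 5^{−1} = 8 (mod 13).
  i = 5 (α = 12): (12−5)(12−10)(12−4)(12−8) = 7·2·8·4 = 448 ≡ 6, so v_5 = 6^{−1} = 11 (mod 13).
  v = [12, 4, 4, 8, 11].
Step 2: syndromes of r = [8, 6, 6, 1, 9] (all sums mod 13).
  S_0 = Σ v_i r_i = 12·8 + 4·6 + 4·6 + 8·1 + 11·9 = 251 ≡ 4.
  S_1 = Σ v_i α_i r_i = 12·5·8 + 4·10·6 + 4·4·6 + 8·8·1 + 11·12·9 = 2068 ≡ 1.
  α_i^2 mod 13 = [12, 9, 3, 12, 1].
  S_2 = Σ v_i α_i^2 r_i = 12·12·8 + 4·9·6 + 4·3·6 + 8·12·1 + 11·1·9 = 1635 ≡ 10.
  S = (4, 1, 10) ≠ 0, so r is not a codeword (an error is present).
Step 3: locate the error. For a single error e at position i, S_ℓ = v_i·e·α_i^ℓ, so α_err = S_1/S_0.
  S_0^{−1} = 4^{−1} = 10 (mod 13), so α_err = 1·10 = 10 ≡ 10 = α_2. Error position i = 2.
  Consistency check: S_2/S_1 = 10·1 = 10 ≡ 10 = α_err ✓ (single-error assumption holds).
Step 4: error magnitude e = S_0/v_2 = S_0·∏_{j≠2}(α_2 − α_j) = 4·10 = 40 ≡ 1 (mod 13).
Step 5: correct position 2: c_2 = r_2 − e = 6 − 1 ≡ 5 (mod 13). Hence c = [8, 5, 6, 1, 9].
  Check: interpolating c through the α_i gives m(x) = 11 + 2·x (degree < 2) with m(α_i) = c_i for every i, so c is indeed a codeword.


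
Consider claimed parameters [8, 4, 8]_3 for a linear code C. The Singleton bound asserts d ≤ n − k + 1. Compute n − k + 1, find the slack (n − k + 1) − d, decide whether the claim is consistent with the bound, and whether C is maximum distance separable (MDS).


Singleton RHS = n − k + 1 = 5, slack = -3, bound violated (no such code; not MDS).

Singleton bound: d ≤ n − k + 1.
Here n = 8, k = 4, so n − k + 1 = 5.
Given d = 8, check d ≤ 5: NO.
Slack = (n − k + 1) − d = -3.
The slack is negative: d = 8 exceeds n − k + 1 = 5 by 3, so the Singleton bound is violated and no linear [8, 4, 8]_3 code can exist. In particular it is not MDS (MDS requires d = n − k + 1 exactly).
Description: the claimed parameters are [8, 4, 8]_3; such a code would be impossible (violates the Singleton bound).


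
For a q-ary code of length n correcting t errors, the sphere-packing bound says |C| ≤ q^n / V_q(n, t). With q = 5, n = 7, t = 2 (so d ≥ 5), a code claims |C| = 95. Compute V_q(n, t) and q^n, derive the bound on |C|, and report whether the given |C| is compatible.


V_q(n, t) = 365, q^n = 78125, Hamming bound = 214, |C| = 95 ≤ bound (satisfied).

Step 1: Compute V_q(n, t) = Σ_{j=0}^2 C(n, j) (q−1)^j.
  j = 0: C(7,0)·(4)^0 = 1·1 = 1.
  j = 1: C(7,1)·(4)^1 = 7·4 = 28.
  j = 2: C(7,2)·(4)^2 = 21·16 = 336.
  V_q(n, t) = 1 + 28 + 336 = 365.
Step 2: q^n = 5^7 = 78125.
Step 3: Hamming bound ⌊q^n / V_q(n,t)⌋ = ⌊78125/365⌋ = 214.
Step 4: Compare |C| = 95 to 214: satisfied.
The claimed |C| lies below the Hamming bound.


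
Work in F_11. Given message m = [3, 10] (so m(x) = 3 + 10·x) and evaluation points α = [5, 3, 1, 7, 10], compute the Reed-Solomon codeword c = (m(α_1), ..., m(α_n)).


c = [9, 0, 2, 7, 4]

Message polynomial: m(x) = 3 + 10·x (mod 11).
For each evaluation point α_i, compute m(α_i) mod 11:
  α_1 = 5: Horner steps 10 → 9, so m(5) = 9.
  α_2 = 3: Horner steps 10 → 0, so m(3) = 0.
  α_3 = 1: Horner steps 10 → 2, so m(1) = 2.
  α_4 = 7: Horner steps 10 → 7, so m(7) = 7.
  α_5 = 10: Horner steps 10 → 4, so m(10) = 4.
Codeword c = [9, 0, 2, 7, 4] ∈ F_11^5.


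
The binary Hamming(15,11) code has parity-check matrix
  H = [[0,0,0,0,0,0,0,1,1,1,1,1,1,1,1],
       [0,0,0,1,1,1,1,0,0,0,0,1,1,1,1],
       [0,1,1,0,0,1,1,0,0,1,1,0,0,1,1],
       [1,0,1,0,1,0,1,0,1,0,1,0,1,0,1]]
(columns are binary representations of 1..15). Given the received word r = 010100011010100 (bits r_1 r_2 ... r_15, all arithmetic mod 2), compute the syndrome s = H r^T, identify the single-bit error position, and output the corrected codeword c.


s = (0, 0, 0, 1)^T, error position = 1, corrected codeword c = 110100011010100

Compute s = H r^T mod 2 one row at a time:
  s_1 = 1 + 1 + 0 + 1 + 0 + 1 + 0 + 0 = 4 ≡ 0 (mod 2).
  s_2 = 1 + 0 + 0 + 0 + 0 + 1 + 0 + 0 = 2 ≡ 0 (mod 2).
  s_3 = 1 + 0 + 0 + 0 + 0 + 1 + 0 + 0 = 2 ≡ 0 (mod 2).
  s_4 = 0 + 0 + 0 + 0 + 1 + 1 + 1 + 0 = 3 ≡ 1 (mod 2).
s = (0, 0, 0, 1)^T — this equals column 1 of H (binary 0001), so error is at position 1.
Correct: flip bit 1 of r = 010100011010100 to get c = 110100011010100.


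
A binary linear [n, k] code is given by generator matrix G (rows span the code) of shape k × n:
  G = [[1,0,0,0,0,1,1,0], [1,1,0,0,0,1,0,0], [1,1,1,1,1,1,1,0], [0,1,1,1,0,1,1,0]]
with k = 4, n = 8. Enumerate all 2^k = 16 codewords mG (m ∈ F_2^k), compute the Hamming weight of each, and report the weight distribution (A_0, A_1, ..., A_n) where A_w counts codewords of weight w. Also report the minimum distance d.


Weight distribution: A_0 = 1, A_2 = 2, A_3 = 5, A_4 = 5, A_5 = 2, A_7 = 1. Minimum distance d = 2.

Enumerate all 2^4 = 16 messages m ∈ F_2^4.
For each, compute codeword c = mG in F_2^8, then tally its weight.
  m = 0000 → c = 00000000, weight = 0.
  m = 1000 → c = 10000110, weight = 3.
  m = 0100 → c = 11000100, weight = 3.
  m = 1100 → c = 01000010, weight = 2.
  m = 0010 → c = 11111110, weight = 7.
  m = 1010 → c = 01111000, weight = 4.
  m = 0110 → c = 00111010, weight = 4.
  m = 1110 → c = 10111100, weight = 5.
  m = 0001 → c = 01110110, weight = 5.
  m = 1001 → c = 11110000, weight = 4.
  m = 0101 → c = 10110010, weight = 4.
  m = 1101 → c = 00110100, weight = 3.
  m = 0011 → c = 10001000, weight = 2.
  m = 1011 → c = 00001110, weight = 3.
  m = 0111 → c = 01001100, weight = 3.
  m = 1111 → c = 11001010, weight = 4.
Tally weights:
  weight 0: 1 codewords.
  weight 2: 2 codewords.
  weight 3: 5 codewords.
  weight 4: 5 codewords.
  weight 5: 2 codewords.
  weight 7: 1 codewords.
Minimum distance d = smallest w > 0 with A_w > 0 = 2.
Sanity: Σ A_w = 16 = 2^4 = 16 ✓.


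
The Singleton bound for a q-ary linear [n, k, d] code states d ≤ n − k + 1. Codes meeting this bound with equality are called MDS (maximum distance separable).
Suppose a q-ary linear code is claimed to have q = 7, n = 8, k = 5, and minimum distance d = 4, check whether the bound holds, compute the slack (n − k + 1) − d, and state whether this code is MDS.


Singleton RHS = n − k + 1 = 4, slack = 0, bound satisfied, MDS.

Singleton bound: d ≤ n − k + 1.
Here n = 8, k = 5, so n − k + 1 = 4.
Given d = 4, check d ≤ 4: YES.
Slack = (n − k + 1) − d = 0.
The code is MDS (slack = 0).
Description: the claimed parameters are [8, 5, 4]_7; such a code would be MDS (meets Singleton bound).


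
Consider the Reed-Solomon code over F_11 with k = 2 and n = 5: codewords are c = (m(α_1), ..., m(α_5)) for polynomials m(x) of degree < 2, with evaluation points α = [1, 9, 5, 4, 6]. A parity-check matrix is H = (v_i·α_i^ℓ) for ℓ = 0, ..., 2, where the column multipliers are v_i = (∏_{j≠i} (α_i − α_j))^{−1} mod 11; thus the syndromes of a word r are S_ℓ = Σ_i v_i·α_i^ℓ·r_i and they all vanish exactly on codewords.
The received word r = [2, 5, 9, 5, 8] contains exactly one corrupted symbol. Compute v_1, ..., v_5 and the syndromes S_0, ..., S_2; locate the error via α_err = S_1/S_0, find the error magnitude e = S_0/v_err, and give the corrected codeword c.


S = (2, 8, 10), error at position 4, error magnitude e = 6, c = [2, 5, 9, 10, 8].

Step 1: column multipliers v_i = (∏_{j≠i}(α_i − α_j))^{−1} mod 11.
  i = 1 (α = 1): (1−9)(1−5)(1−4)(1−6) = (−8)·(−4)·(−3)·(−5) = 480 ≡ 7, so v_1 = 7^{−1} = 8 (mod 11).
  i = 2 (α = 9): (9−1)(9−5)(9−4)(9−6) = 8·4·5·3 = 480 ≡ 7, so v_2 = 7^{−1} = 8 (mod 11).
  i = 3 (α = 5): (5−1)(5−9)(5−4)(5−6) = 4·(−4)·1·(−1) = 16 ≡ 5, so v_3 = 5^{−1} = 9 (mod 11).
  i = 4 (α = 4): (4−1)(4−9)(4−5)(4−6) = 3·(−5)·(−1)·(−2) = −30 ≡ 3, so v_4 = 3^{−1} = 4 (mod 11).
  i = 5 (α = 6): (6−1)(6−9)(6−5)(6−4) = 5·(−3)·1·2 = −30 ≡ 3, so v_5 = 3^{−1} = 4 (mod 11).
  v = [8, 8, 9, 4, 4].
Step 2: syndromes of r = [2, 5, 9, 5, 8] (all sums mod 11).
  S_0 = Σ v_i r_i = 8·2 + 8·5 + 9·9 + 4·5 + 4·8 = 189 ≡ 2.
  S_1 = Σ v_i α_i r_i = 8·1·2 + 8·9·5 + 9·5·9 + 4·4·5 + 4·6·8 = 1053 ≡ 8.
  α_i^2 mod 11 = [1, 4, 3, 5, 3].
  S_2 = Σ v_i α_i^2 r_i = 8·1·2 + 8·4·5 + 9·3·9 + 4·5·5 + 4·3·8 = 615 ≡ 10.
  S = (2, 8, 10) ≠ 0, so r is not a codeword (an error is present).
Step 3: locate the error. For a single error e at position i, S_ℓ = v_i·e·α_i^ℓ, so α_err = S_1/S_0.
  S_0^{−1} = 2^{−1} = 6 (mod 11), so α_err = 8·6 = 48 ≡ 4 = α_4. Error position i = 4.
  Consistency check: S_2/S_1 = 10·7 = 70 ≡ 4 = α_err ✓ (single-error assumption holds).
Step 4: error magnitude e = S_0/v_4 = S_0·∏_{j≠4}(α_4 − α_j) = 2·3 = 6 ≡ 6 (mod 11).
Step 5: correct position 4: c_4 = r_4 − e = 5 − 6 ≡ 10 (mod 11). Hence c = [2, 5, 9, 10, 8].
  Check: interpolating c through the α_i gives m(x) = 3 + 10·x (degree < 2) with m(α_i) = c_i for every i, so c is indeed a codeword.


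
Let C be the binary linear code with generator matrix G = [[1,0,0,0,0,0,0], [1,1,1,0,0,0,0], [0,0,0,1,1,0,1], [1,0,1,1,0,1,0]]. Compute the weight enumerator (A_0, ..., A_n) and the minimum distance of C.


Weight distribution: A_0 = 1, A_1 = 1, A_2 = 1, A_3 = 4, A_4 = 5, A_5 = 3, A_6 = 1. Minimum distance d = 1.

Enumerate all 2^4 = 16 messages m ∈ F_2^4.
For each, compute codeword c = mG in F_2^7, then tally its weight.
  m = 0000 → c = 0000000, weight = 0.
  m = 1000 → c = 1000000, weight = 1.
  m = 0100 → c = 1110000, weight = 3.
  m = 1100 → c = 0110000, weight = 2.
  m = 0010 → c = 0001101, weight = 3.
  m = 1010 → c = 1001101, weight = 4.
  m = 0110 → c = 1111101, weight = 6.
  m = 1110 → c = 0111101, weight = 5.
  m = 0001 → c = 1011010, weight = 4.
  m = 1001 → c = 0011010, weight = 3.
  m = 0101 → c = 0101010, weight = 3.
  m = 1101 → c = 1101010, weight = 4.
  m = 0011 → c = 1010111, weight = 5.
  m = 1011 → c = 0010111, weight = 4.
  m = 0111 → c = 0100111, weight = 4.
  m = 1111 → c = 1100111, weight = 5.
Tally weights:
  weight 0: 1 codewords.
  weight 1: 1 codewords.
  weight 2: 1 codewords.
  weight 3: 4 codewords.
  weight 4: 5 codewords.
  weight 5: 3 codewords.
  weight 6: 1 codewords.
Minimum distance d = smallest w > 0 with A_w > 0 = 1.
Sanity: Σ A_w = 16 = 2^4 = 16 ✓.


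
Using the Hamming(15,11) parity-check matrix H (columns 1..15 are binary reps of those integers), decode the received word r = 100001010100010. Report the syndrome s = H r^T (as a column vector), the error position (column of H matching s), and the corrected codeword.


s = (1, 0, 1, 1)^T, error position = 11, corrected codeword c = 100001010110010

Compute s = H r^T mod 2 one row at a time:
  s_1 = 1 + 0 + 1 + 0 + 0 + 0 + 1 + 0 = 3 ≡ 1 (mod 2).
  s_2 = 0 + 0 + 1 + 0 + 0 + 0 + 1 + 0 = 2 ≡ 0 (mod 2).
  s_3 = 0 + 0 + 1 + 0 + 1 + 0 + 1 + 0 = 3 ≡ 1 (mod 2).
  s_4 = 1 + 0 + 0 + 0 + 0 + 0 + 0 + 0 = 1 ≡ 1 (mod 2).
s = (1, 0, 1, 1)^T — this equals column 11 of H (binary 1011), so error is at position 11.
Correct: flip bit 11 of r = 100001010100010 to get c = 100001010110010.


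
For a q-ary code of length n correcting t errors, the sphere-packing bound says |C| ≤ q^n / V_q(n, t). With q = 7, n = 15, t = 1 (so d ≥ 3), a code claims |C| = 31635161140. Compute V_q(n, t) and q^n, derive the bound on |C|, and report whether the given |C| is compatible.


V_q(n, t) = 91, q^n = 4747561509943, Hamming bound = 52171005603, |C| = 31635161140 ≤ bound (satisfied).

Step 1: Compute V_q(n, t) = Σ_{j=0}^1 C(n, j) (q−1)^j.
  j = 0: C(15,0)·(6)^0 = 1·1 = 1.
  j = 1: C(15,1)·(6)^1 = 15·6 = 90.
  V_q(n, t) = 1 + 90 = 91.
Step 2: q^n = 7^15 = 4747561509943.
Step 3: Hamming bound ⌊q^n / V_q(n,t)⌋ = ⌊4747561509943/91⌋ = 52171005603.
Step 4: Compare |C| = 31635161140 to 52171005603: satisfied.
The claimed |C| lies below the Hamming bound.


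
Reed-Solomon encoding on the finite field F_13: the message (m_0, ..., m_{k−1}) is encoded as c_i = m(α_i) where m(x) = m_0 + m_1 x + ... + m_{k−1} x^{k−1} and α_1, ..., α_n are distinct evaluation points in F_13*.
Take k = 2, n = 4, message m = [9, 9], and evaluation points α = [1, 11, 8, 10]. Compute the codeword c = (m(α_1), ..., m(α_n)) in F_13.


c = [5, 4, 3, 8]

Message polynomial: m(x) = 9 + 9·x (mod 13).
For each evaluation point α_i, compute m(α_i) mod 13:
  α_1 = 1: Horner steps 9 → 5, so m(1) = 5.
  α_2 = 11: Horner steps 9 → 4, so m(11) = 4.
  α_3 = 8: Horner steps 9 → 3, so m(8) = 3.
  α_4 = 10: Horner steps 9 → 8, so m(10) = 8.
Codeword c = [5, 4, 3, 8] ∈ F_13^4.


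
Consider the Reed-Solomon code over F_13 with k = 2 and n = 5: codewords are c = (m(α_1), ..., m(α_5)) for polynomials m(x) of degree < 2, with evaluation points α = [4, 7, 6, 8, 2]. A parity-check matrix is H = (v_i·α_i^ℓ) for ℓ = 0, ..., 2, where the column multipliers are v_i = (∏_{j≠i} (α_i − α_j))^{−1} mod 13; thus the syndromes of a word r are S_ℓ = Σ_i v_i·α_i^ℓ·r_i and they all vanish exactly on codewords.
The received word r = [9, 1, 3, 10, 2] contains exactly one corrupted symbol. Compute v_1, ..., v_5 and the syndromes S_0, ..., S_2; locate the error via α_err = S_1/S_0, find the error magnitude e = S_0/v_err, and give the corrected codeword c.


S = (6, 3, 8), error at position 2, error magnitude e = 1, c = [9, 0, 3, 10, 2].

Step 1: column multipliers v_i = (∏_{j≠i}(α_i − α_j))^{−1} mod 13.
  i = 1 (α = 4): (4−7)(4−6)(4−8)(4−2) = (−3)·(−2)·(−4)·2 = −48 ≡ 4, so v_1 = 4^{−1} = 10 (mod 13).
  i = 2 (α = 7): (7−4)(7−6)(7−8)(7−2) = 3·1·(−1)·5 = −15 ≡ 11, so v_2 = 11^{−1} = 6 (mod 13).
  i = 3 (α = 6): (6−4)(6−7)(6−8)(6−2) = 2·(−1)·(−2)·4 = 16 ≡ 3, so v_3 = 3^{−1} = 9 (mod 13).
  i = 4 (α = 8): (8−4)(8−7)(8−6)(8−2) = 4·1·2·6 = 48 ≡ 9, so v_4 = 9^{−1} = 3 (mod 13).
  i = 5 (α = 2): (2−4)(2−7)(2−6)(2−8) = (−2)·(−5)·(−4)·(−6) = 240 ≡ 6, so v_5 = 6^{−1} = 11 (mod 13).
  v = [10, 6, 9, 3, 11].
Step 2: syndromes of r = [9, 1, 3, 10, 2] (all sums mod 13).
  S_0 = Σ v_i r_i = 10·9 + 6·1 + 9·3 + 3·10 + 11·2 = 175 ≡ 6.
  S_1 = Σ v_i α_i r_i = 10·4·9 + 6·7·1 + 9·6·3 + 3·8·10 + 11·2·2 = 848 ≡ 3.
  α_i^2 mod 13 = [3, 10, 10, 12, 4].
  S_2 = Σ v_i α_i^2 r_i = 10·3·9 + 6·10·1 + 9·10·3 + 3·12·10 + 11·4·2 = 1048 ≡ 8.
  S = (6, 3, 8) ≠ 0, so r is not a codeword (an error is present).
Step 3: locate the error. For a single error e at position i, S_ℓ = v_i·e·α_i^ℓ, so α_err = S_1/S_0.
  S_0^{−1} = 6^{−1} = 11 (mod 13), so α_err = 3·11 = 33 ≡ 7 = α_2. Error position i = 2.
  Consistency check: S_2/S_1 = 8·9 = 72 ≡ 7 = α_err ✓ (single-error assumption holds).
Step 4: error magnitude e = S_0/v_2 = S_0·∏_{j≠2}(α_2 − α_j) = 6·11 = 66 ≡ 1 (mod 13).
Step 5: correct position 2: c_2 = r_2 − e = 1 − 1 ≡ 0 (mod 13). Hence c = [9, 0, 3, 10, 2].
  Check: interpolating c through the α_i gives m(x) = 8 + 10·x (degree < 2) with m(α_i) = c_i for every i, so c is indeed a codeword.


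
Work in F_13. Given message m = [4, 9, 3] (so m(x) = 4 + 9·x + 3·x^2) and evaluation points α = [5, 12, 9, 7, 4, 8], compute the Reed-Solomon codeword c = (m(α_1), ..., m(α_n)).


c = [7, 11, 3, 6, 10, 8]

Message polynomial: m(x) = 4 + 9·x + 3·x^2 (mod 13).
For each evaluation point α_i, compute m(α_i) mod 13:
  α_1 = 5: Horner steps 3 → 11 → 7, so m(5) = 7.
  α_2 = 12: Horner steps 3 → 6 → 11, so m(12) = 11.
  α_3 = 9: Horner steps 3 → 10 → 3, so m(9) = 3.
  α_4 = 7: Horner steps 3 → 4 → 6, so m(7) = 6.
  α_5 = 4: Horner steps 3 → 8 → 10, so m(4) = 10.
  α_6 = 8: Horner steps 3 → 7 → 8, so m(8) = 8.
Codeword c = [7, 11, 3, 6, 10, 8] ∈ F_13^6.


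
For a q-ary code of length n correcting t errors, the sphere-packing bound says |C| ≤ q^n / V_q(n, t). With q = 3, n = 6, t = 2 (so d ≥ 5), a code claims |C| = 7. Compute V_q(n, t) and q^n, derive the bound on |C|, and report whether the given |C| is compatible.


V_q(n, t) = 73, q^n = 729, Hamming bound = 9, |C| = 7 ≤ bound (satisfied).

Step 1: Compute V_q(n, t) = Σ_{j=0}^2 C(n, j) (q−1)^j.
  j = 0: C(6,0)·(2)^0 = 1·1 = 1.
  j = 1: C(6,1)·(2)^1 = 6·2 = 12.
  j = 2: C(6,2)·(2)^2 = 15·4 = 60.
  V_q(n, t) = 1 + 12 + 60 = 73.
Step 2: q^n = 3^6 = 729.
Step 3: Hamming bound ⌊q^n / V_q(n,t)⌋ = ⌊729/73⌋ = 9.
Step 4: Compare |C| = 7 to 9: satisfied.
The claimed |C| lies below the Hamming bound.
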